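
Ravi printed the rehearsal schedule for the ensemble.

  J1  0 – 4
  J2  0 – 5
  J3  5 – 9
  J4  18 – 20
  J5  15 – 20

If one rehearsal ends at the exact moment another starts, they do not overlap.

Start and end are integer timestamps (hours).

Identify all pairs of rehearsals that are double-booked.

J1 & J2, J4 & J5

Sorted by start: J1, J2, J3, J5, J4.
J2 starts before J1 ends → J1 and J2 overlap.
J3 starts after J1 ends; J1 is clear from here.
J3 starts exactly when J2 ends (back-to-back, no overlap); J2 is clear from here.
J5 starts after J3 ends; J3 is clear from here.
J4 starts before J5 ends → J5 and J4 overlap.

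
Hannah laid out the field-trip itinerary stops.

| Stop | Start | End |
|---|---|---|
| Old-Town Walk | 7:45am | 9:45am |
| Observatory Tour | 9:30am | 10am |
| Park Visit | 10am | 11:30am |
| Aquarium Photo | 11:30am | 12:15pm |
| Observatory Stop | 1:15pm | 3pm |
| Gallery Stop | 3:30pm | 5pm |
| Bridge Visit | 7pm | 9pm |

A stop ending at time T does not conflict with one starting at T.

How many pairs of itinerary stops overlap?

Sorted by start: Old-Town Walk, Observatory Tour, Park Visit, Aquarium Photo, Observatory Stop, Gallery Stop, Bridge Visit.
Observatory Tour starts before Old-Town Walk ends → Old-Town Walk and Observatory Tour overlap.
Park Visit starts after Old-Town Walk ends; Old-Town Walk is clear from here.
Park Visit starts exactly when Observatory Tour ends (back-to-back, no overlap); Observatory Tour is clear from here.
Aquarium Photo starts exactly when Park Visit ends (back-to-back, no overlap); Park Visit is clear from here.
Observatory Stop starts after Aquarium Photo ends; Aquarium Photo is clear from here.
Gallery Stop starts after Observatory Stop ends; Observatory Stop is clear from here.
Bridge Visit starts after Gallery Stop ends.
Overlapping pairs: Observatory Tour & Old-Town Walk — 1 in total.

1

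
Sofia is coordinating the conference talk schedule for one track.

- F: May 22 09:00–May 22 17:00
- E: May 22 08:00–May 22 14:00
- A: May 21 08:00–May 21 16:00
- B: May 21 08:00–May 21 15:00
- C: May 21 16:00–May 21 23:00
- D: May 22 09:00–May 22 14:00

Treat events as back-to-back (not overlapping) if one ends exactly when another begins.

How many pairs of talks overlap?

4

Check each pair: they overlap iff neither finishes before the other starts.
Sorted by start: A, B, C, E, D, F.
B starts before A ends → A and B overlap.
C starts exactly when A ends (back-to-back, no overlap) — done with A.
C starts after B ends — done with B.
E starts after C ends — done with C.
D starts before E ends → E and D overlap.
F starts before E ends → E and F overlap.
F starts before D ends → D and F overlap.
Overlapping pairs: A & B, D & E, D & F, E & F — 4 in total.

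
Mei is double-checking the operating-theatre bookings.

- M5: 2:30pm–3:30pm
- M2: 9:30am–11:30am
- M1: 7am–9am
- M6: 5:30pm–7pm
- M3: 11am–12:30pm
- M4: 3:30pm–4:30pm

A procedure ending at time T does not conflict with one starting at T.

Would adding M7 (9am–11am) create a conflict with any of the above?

Yes — it overlaps M2

M1: ends 9am at or before M7 starts 9am → clear.
M2: starts 9:30am before M7 ends 11am, and ends 11:30am after M7 starts 9am → overlap.
M3: starts 11am at or after M7 ends 11am → clear.
M5: starts 2:30pm at or after M7 ends 11am → clear.
M4: starts 3:30pm at or after M7 ends 11am → clear.
M6: starts 5:30pm at or after M7 ends 11am → clear.
M7 overlaps M2.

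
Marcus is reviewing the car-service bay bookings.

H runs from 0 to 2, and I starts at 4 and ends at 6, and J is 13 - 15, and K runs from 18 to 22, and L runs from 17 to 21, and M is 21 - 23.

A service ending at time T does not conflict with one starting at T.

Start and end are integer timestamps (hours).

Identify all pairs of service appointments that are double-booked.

K & L, K & M

Two intervals overlap when each starts before the other ends.
Sorted by start: H, I, J, L, K, M.
I starts after H ends; H is clear from here.
J starts after I ends; I is clear from here.
L starts after J ends; J is clear from here.
K starts before L ends → L and K overlap.
M starts exactly when L ends (back-to-back, no overlap).
M starts before K ends → K and M overlap.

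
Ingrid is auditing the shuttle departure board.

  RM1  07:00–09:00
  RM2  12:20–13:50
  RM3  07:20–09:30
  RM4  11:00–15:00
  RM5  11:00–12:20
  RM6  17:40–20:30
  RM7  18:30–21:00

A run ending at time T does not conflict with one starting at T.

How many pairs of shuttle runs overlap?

4

Sorted by start: RM1, RM3, RM4, RM5, RM2, RM6, RM7.
RM3 starts before RM1 ends → RM1 and RM3 overlap.
RM4 starts after RM1 ends — done with RM1.
RM4 starts after RM3 ends — done with RM3.
RM5 starts before RM4 ends → RM4 and RM5 overlap.
RM2 starts before RM4 ends → RM4 and RM2 overlap.
RM6 starts after RM4 ends — done with RM4.
RM2 starts exactly when RM5 ends (back-to-back, no overlap) — done with RM5.
RM6 starts after RM2 ends — done with RM2.
RM7 starts before RM6 ends → RM6 and RM7 overlap.
Overlapping pairs: RM1 & RM3, RM2 & RM4, RM4 & RM5, RM6 & RM7 — 4 in total.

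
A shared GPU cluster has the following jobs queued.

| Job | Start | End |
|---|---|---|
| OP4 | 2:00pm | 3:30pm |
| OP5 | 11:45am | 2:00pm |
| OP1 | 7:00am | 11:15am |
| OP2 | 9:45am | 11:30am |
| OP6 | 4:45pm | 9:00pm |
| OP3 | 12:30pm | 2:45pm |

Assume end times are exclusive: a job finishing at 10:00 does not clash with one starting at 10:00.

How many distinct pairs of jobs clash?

Two intervals overlap when each starts before the other ends.
Sorted by start: OP1, OP2, OP5, OP3, OP4, OP6.
OP2 starts before OP1 ends → OP1 and OP2 overlap.
OP5 starts after OP1 ends — done with OP1.
OP5 starts after OP2 ends — done with OP2.
OP3 starts before OP5 ends → OP5 and OP3 overlap.
OP4 starts exactly when OP5 ends (back-to-back, no overlap) — done with OP5.
OP4 starts before OP3 ends → OP3 and OP4 overlap.
OP6 starts after OP3 ends.
OP6 starts after OP4 ends.
Overlapping pairs: OP1 & OP2, OP3 & OP4, OP3 & OP5 — 3 in total.

3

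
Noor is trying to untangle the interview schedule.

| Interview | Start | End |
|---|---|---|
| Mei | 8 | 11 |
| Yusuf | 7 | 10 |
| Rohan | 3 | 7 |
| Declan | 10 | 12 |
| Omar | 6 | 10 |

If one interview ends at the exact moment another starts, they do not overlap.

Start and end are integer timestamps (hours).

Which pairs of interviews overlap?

Sorted by start: Rohan, Omar, Yusuf, Mei, Declan.
Omar starts before Rohan ends → Rohan and Omar overlap.
Yusuf starts exactly when Rohan ends (back-to-back, no overlap); Rohan is clear from here.
Yusuf starts before Omar ends → Omar and Yusuf overlap.
Mei starts before Omar ends → Omar and Mei overlap.
Declan starts exactly when Omar ends (back-to-back, no overlap).
Mei starts before Yusuf ends → Yusuf and Mei overlap.
Declan starts exactly when Yusuf ends (back-to-back, no overlap).
Declan starts before Mei ends → Mei and Declan overlap.

Declan & Mei, Mei & Omar, Mei & Yusuf, Omar & Rohan, Omar & Yusuf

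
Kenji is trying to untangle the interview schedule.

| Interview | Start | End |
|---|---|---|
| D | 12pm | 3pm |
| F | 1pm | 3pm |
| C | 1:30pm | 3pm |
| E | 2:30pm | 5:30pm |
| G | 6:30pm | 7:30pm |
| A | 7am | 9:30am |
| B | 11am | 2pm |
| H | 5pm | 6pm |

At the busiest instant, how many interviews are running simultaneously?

Walk through starts and ends in time order (an end at T is processed before a start at T):
7am start A → 1
9:30am end A → 0
11am start B → 1
12pm start D → 2
1pm start F → 3
1:30pm start C → 4
2pm end B → 3
2:30pm start E → 4
3pm end C → 3
3pm end D → 2
3pm end F → 1
5pm start H → 2
5:30pm end E → 1
6pm end H → 0
6:30pm start G → 1
7:30pm end G → 0
Peak is 4, at 1:30pm (B, C, D, F).

4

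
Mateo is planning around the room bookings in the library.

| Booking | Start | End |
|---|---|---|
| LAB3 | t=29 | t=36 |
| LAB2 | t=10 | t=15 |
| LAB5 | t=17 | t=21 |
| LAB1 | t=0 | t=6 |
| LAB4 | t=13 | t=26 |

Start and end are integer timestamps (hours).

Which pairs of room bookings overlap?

LAB2 & LAB4, LAB4 & LAB5

Sorted by start: LAB1, LAB2, LAB4, LAB5, LAB3.
LAB2 starts after LAB1 ends; LAB1 is clear from here.
LAB4 starts before LAB2 ends → LAB2 and LAB4 overlap.
LAB5 starts after LAB2 ends; LAB2 is clear from here.
LAB5 starts before LAB4 ends → LAB4 and LAB5 overlap.
LAB3 starts after LAB4 ends.
LAB3 starts after LAB5 ends.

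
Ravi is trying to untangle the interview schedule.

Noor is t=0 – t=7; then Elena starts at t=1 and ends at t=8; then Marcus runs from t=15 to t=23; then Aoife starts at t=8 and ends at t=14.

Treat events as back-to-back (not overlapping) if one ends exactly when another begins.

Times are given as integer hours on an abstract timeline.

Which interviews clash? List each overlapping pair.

Elena & Noor

Two intervals overlap when each starts before the other ends.
Sorted by start: Noor, Elena, Aoife, Marcus.
Elena starts before Noor ends → Noor and Elena overlap.
Aoife starts after Noor ends; Noor is clear from here.
Aoife starts exactly when Elena ends (back-to-back, no overlap); Elena is clear from here.
Marcus starts after Aoife ends.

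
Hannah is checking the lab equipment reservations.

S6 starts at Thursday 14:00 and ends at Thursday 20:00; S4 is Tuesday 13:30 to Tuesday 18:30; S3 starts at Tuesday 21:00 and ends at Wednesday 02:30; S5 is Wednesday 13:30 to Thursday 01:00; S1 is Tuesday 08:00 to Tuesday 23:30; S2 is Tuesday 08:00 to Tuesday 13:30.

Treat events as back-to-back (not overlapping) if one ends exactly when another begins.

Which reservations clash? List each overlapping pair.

Two intervals overlap when each starts before the other ends.
Sorted by start: S1, S2, S4, S3, S5, S6.
S2 starts before S1 ends → S1 and S2 overlap.
S4 starts before S1 ends → S1 and S4 overlap.
S3 starts before S1 ends → S1 and S3 overlap.
S5 starts after S1 ends; S1 is clear from here.
S4 starts exactly when S2 ends (back-to-back, no overlap); S2 is clear from here.
S3 starts after S4 ends; S4 is clear from here.
S5 starts after S3 ends; S3 is clear from here.
S6 starts after S5 ends.

S1 & S2, S1 & S3, S1 & S4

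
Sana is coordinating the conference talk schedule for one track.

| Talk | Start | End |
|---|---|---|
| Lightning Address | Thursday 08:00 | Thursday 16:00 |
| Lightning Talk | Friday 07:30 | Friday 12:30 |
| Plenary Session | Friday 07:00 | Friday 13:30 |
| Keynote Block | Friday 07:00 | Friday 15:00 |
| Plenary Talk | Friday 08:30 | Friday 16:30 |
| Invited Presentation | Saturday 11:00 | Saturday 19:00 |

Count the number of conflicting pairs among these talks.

Check each pair: they overlap iff neither finishes before the other starts.
Sorted by start: Lightning Address, Plenary Session, Keynote Block, Lightning Talk, Plenary Talk, Invited Presentation.
Plenary Session starts after Lightning Address ends; Lightning Address is clear from here.
Keynote Block starts before Plenary Session ends → Plenary Session and Keynote Block overlap.
Lightning Talk starts before Plenary Session ends → Plenary Session and Lightning Talk overlap.
Plenary Talk starts before Plenary Session ends → Plenary Session and Plenary Talk overlap.
Invited Presentation starts after Plenary Session ends.
Lightning Talk starts before Keynote Block ends → Keynote Block and Lightning Talk overlap.
Plenary Talk starts before Keynote Block ends → Keynote Block and Plenary Talk overlap.
Invited Presentation starts after Keynote Block ends.
Plenary Talk starts before Lightning Talk ends → Lightning Talk and Plenary Talk overlap.
Invited Presentation starts after Lightning Talk ends.
Invited Presentation starts after Plenary Talk ends.
Overlapping pairs: Keynote Block & Lightning Talk, Keynote Block & Plenary Session, Keynote Block & Plenary Talk, Lightning Talk & Plenary Session, Lightning Talk & Plenary Talk, Plenary Session & Plenary Talk — 6 in total.

6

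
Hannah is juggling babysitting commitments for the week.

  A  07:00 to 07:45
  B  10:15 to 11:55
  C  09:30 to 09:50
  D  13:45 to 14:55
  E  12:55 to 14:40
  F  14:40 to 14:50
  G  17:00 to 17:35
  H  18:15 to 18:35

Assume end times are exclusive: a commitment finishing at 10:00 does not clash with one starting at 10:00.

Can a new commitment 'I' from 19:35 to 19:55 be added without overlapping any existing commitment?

Yes — the slot is free

A: ends 07:45 at or before I starts 19:35 → clear.
C: ends 09:50 at or before I starts 19:35 → clear.
B: ends 11:55 at or before I starts 19:35 → clear.
E: ends 14:40 at or before I starts 19:35 → clear.
D: ends 14:55 at or before I starts 19:35 → clear.
F: ends 14:50 at or before I starts 19:35 → clear.
G: ends 17:35 at or before I starts 19:35 → clear.
H: ends 18:35 at or before I starts 19:35 → clear.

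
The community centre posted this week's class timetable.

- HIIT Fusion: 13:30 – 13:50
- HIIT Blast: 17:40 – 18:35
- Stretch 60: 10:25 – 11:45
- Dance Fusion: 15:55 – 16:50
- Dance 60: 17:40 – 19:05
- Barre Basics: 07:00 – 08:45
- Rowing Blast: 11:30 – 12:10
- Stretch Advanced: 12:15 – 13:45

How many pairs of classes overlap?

Two intervals overlap when each starts before the other ends.
Sorted by start: Barre Basics, Stretch 60, Rowing Blast, Stretch Advanced, HIIT Fusion, Dance Fusion, Dance 60, HIIT Blast.
Stretch 60 starts after Barre Basics ends, so Barre Basics has no further overlaps.
Rowing Blast starts before Stretch 60 ends → Stretch 60 and Rowing Blast overlap.
Stretch Advanced starts after Stretch 60 ends, so Stretch 60 has no further overlaps.
Stretch Advanced starts after Rowing Blast ends, so Rowing Blast has no further overlaps.
HIIT Fusion starts before Stretch Advanced ends → Stretch Advanced and HIIT Fusion overlap.
Dance Fusion starts after Stretch Advanced ends, so Stretch Advanced has no further overlaps.
Dance Fusion starts after HIIT Fusion ends, so HIIT Fusion has no further overlaps.
Dance 60 starts after Dance Fusion ends, so Dance Fusion has no further overlaps.
HIIT Blast starts before Dance 60 ends → Dance 60 and HIIT Blast overlap.
Overlapping pairs: Dance 60 & HIIT Blast, HIIT Fusion & Stretch Advanced, Rowing Blast & Stretch 60 — 3 in total.

3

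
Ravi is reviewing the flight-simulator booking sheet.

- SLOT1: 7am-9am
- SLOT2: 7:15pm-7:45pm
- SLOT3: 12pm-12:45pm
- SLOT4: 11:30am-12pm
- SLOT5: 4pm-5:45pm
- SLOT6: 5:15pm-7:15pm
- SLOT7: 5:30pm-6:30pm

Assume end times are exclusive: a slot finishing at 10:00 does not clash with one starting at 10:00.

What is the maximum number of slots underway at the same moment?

Walk through starts and ends in time order (an end at T is processed before a start at T):
7am start SLOT1 → 1
9am end SLOT1 → 0
11:30am start SLOT4 → 1
12pm end SLOT4 → 0
12pm start SLOT3 → 1
12:45pm end SLOT3 → 0
4pm start SLOT5 → 1
5:15pm start SLOT6 → 2
5:30pm start SLOT7 → 3
5:45pm end SLOT5 → 2
6:30pm end SLOT7 → 1
7:15pm end SLOT6 → 0
7:15pm start SLOT2 → 1
7:45pm end SLOT2 → 0
Peak is 3, at 5:30pm (SLOT5, SLOT6, SLOT7).

3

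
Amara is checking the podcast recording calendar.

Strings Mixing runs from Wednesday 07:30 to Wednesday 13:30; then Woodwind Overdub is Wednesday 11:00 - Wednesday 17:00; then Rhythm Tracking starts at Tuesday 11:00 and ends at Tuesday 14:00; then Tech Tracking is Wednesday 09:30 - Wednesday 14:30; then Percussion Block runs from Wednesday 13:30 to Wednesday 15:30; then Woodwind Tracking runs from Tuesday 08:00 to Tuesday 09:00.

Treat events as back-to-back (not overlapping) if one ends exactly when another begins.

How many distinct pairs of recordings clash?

Sorted by start: Woodwind Tracking, Rhythm Tracking, Strings Mixing, Tech Tracking, Woodwind Overdub, Percussion Block.
Rhythm Tracking starts after Woodwind Tracking ends — done with Woodwind Tracking.
Strings Mixing starts after Rhythm Tracking ends — done with Rhythm Tracking.
Tech Tracking starts before Strings Mixing ends → Strings Mixing and Tech Tracking overlap.
Woodwind Overdub starts before Strings Mixing ends → Strings Mixing and Woodwind Overdub overlap.
Percussion Block starts exactly when Strings Mixing ends (back-to-back, no overlap).
Woodwind Overdub starts before Tech Tracking ends → Tech Tracking and Woodwind Overdub overlap.
Percussion Block starts before Tech Tracking ends → Tech Tracking and Percussion Block overlap.
Percussion Block starts before Woodwind Overdub ends → Woodwind Overdub and Percussion Block overlap.
Overlapping pairs: Percussion Block & Tech Tracking, Percussion Block & Woodwind Overdub, Strings Mixing & Tech Tracking, Strings Mixing & Woodwind Overdub, Tech Tracking & Woodwind Overdub — 5 in total.

5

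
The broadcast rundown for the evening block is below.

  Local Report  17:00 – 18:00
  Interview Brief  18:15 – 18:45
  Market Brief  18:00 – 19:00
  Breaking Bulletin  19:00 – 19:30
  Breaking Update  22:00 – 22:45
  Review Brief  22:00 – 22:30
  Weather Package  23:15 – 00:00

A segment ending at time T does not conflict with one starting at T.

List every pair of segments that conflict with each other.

Breaking Update & Review Brief, Interview Brief & Market Brief

Two intervals overlap when each starts before the other ends.
Sorted by start: Local Report, Market Brief, Interview Brief, Breaking Bulletin, Breaking Update, Review Brief, Weather Package.
Market Brief starts exactly when Local Report ends (back-to-back, no overlap), so nothing later overlaps Local Report either.
Interview Brief starts before Market Brief ends → Market Brief and Interview Brief overlap.
Breaking Bulletin starts exactly when Market Brief ends (back-to-back, no overlap), so nothing later overlaps Market Brief either.
Breaking Bulletin starts after Interview Brief ends, so nothing later overlaps Interview Brief either.
Breaking Update starts after Breaking Bulletin ends, so nothing later overlaps Breaking Bulletin either.
Review Brief starts before Breaking Update ends → Breaking Update and Review Brief overlap.
Weather Package starts after Breaking Update ends.
Weather Package starts after Review Brief ends.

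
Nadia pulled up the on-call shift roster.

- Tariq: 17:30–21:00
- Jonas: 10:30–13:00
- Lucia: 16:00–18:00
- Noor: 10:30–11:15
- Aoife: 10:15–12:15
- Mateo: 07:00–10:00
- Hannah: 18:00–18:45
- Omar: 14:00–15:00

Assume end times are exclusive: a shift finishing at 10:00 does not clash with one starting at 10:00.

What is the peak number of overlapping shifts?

3

Walk through starts and ends in time order (an end at T is processed before a start at T):
07:00 start Mateo → 1
10:00 end Mateo → 0
10:15 start Aoife → 1
10:30 start Jonas → 2
10:30 start Noor → 3
11:15 end Noor → 2
12:15 end Aoife → 1
13:00 end Jonas → 0
14:00 start Omar → 1
15:00 end Omar → 0
16:00 start Lucia → 1
17:30 start Tariq → 2
18:00 end Lucia → 1
18:00 start Hannah → 2
18:45 end Hannah → 1
21:00 end Tariq → 0
Peak is 3, at 10:30 (Aoife, Jonas, Noor).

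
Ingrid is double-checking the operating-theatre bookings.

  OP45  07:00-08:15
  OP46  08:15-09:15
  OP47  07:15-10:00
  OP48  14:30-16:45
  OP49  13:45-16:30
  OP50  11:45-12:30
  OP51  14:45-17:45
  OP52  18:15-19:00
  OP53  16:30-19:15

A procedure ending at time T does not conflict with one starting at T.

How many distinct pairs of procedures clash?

8

Sorted by start: OP45, OP47, OP46, OP50, OP49, OP48, OP51, OP53, OP52.
OP47 starts before OP45 ends → OP45 and OP47 overlap.
OP46 starts exactly when OP45 ends (back-to-back, no overlap), so nothing later overlaps OP45 either.
OP46 starts before OP47 ends → OP47 and OP46 overlap.
OP50 starts after OP47 ends, so nothing later overlaps OP47 either.
OP50 starts after OP46 ends, so nothing later overlaps OP46 either.
OP49 starts after OP50 ends, so nothing later overlaps OP50 either.
OP48 starts before OP49 ends → OP49 and OP48 overlap.
OP51 starts before OP49 ends → OP49 and OP51 overlap.
OP53 starts exactly when OP49 ends (back-to-back, no overlap), so nothing later overlaps OP49 either.
OP51 starts before OP48 ends → OP48 and OP51 overlap.
OP53 starts before OP48 ends → OP48 and OP53 overlap.
OP52 starts after OP48 ends.
OP53 starts before OP51 ends → OP51 and OP53 overlap.
OP52 starts after OP51 ends.
OP52 starts before OP53 ends → OP53 and OP52 overlap.
Overlapping pairs: OP45 & OP47, OP46 & OP47, OP48 & OP49, OP48 & OP51, OP48 & OP53, OP49 & OP51, OP51 & OP53, OP52 & OP53 — 8 in total.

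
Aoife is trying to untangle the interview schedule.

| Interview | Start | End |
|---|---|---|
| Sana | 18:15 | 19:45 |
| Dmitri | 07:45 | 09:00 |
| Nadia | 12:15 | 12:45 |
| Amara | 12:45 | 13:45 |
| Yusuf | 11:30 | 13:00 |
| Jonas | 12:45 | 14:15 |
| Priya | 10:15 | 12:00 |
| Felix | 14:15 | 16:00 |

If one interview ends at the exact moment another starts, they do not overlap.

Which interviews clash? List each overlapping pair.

Amara & Jonas, Amara & Yusuf, Jonas & Yusuf, Nadia & Yusuf, Priya & Yusuf

Check each pair: they overlap iff neither finishes before the other starts.
Sorted by start: Dmitri, Priya, Yusuf, Nadia, Amara, Jonas, Felix, Sana.
Priya starts after Dmitri ends — done with Dmitri.
Yusuf starts before Priya ends → Priya and Yusuf overlap.
Nadia starts after Priya ends — done with Priya.
Nadia starts before Yusuf ends → Yusuf and Nadia overlap.
Amara starts before Yusuf ends → Yusuf and Amara overlap.
Jonas starts before Yusuf ends → Yusuf and Jonas overlap.
Felix starts after Yusuf ends — done with Yusuf.
Amara starts exactly when Nadia ends (back-to-back, no overlap) — done with Nadia.
Jonas starts before Amara ends → Amara and Jonas overlap.
Felix starts after Amara ends — done with Amara.
Felix starts exactly when Jonas ends (back-to-back, no overlap) — done with Jonas.
Sana starts after Felix ends.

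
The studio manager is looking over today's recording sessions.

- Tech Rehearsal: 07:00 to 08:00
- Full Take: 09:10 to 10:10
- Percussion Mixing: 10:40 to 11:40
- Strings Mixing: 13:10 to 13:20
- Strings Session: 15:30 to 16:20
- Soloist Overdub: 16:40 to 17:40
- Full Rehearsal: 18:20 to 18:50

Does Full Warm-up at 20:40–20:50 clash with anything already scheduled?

Tech Rehearsal: ends 08:00 at or before Full Warm-up starts 20:40 → clear.
Full Take: ends 10:10 at or before Full Warm-up starts 20:40 → clear.
Percussion Mixing: ends 11:40 at or before Full Warm-up starts 20:40 → clear.
Strings Mixing: ends 13:20 at or before Full Warm-up starts 20:40 → clear.
Strings Session: ends 16:20 at or before Full Warm-up starts 20:40 → clear.
Soloist Overdub: ends 17:40 at or before Full Warm-up starts 20:40 → clear.
Full Rehearsal: ends 18:50 at or before Full Warm-up starts 20:40 → clear.

No — it doesn't clash with anything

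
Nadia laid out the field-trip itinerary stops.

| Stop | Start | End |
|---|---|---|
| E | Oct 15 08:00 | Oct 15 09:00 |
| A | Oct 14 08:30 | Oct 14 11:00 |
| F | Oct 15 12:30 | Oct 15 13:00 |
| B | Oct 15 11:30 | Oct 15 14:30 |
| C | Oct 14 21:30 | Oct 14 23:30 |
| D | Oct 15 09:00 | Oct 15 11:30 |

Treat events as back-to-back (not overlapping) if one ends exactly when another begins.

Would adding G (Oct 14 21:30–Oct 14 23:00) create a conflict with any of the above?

A: ends Oct 14 11:00 at or before G starts Oct 14 21:30 → clear.
C: starts Oct 14 21:30 before G ends Oct 14 23:00, and ends Oct 14 23:30 after G starts Oct 14 21:30 → overlap.
E: starts Oct 15 08:00 at or after G ends Oct 14 23:00 → clear.
D: starts Oct 15 09:00 at or after G ends Oct 14 23:00 → clear.
B: starts Oct 15 11:30 at or after G ends Oct 14 23:00 → clear.
F: starts Oct 15 12:30 at or after G ends Oct 14 23:00 → clear.
G overlaps C.

Yes — it overlaps C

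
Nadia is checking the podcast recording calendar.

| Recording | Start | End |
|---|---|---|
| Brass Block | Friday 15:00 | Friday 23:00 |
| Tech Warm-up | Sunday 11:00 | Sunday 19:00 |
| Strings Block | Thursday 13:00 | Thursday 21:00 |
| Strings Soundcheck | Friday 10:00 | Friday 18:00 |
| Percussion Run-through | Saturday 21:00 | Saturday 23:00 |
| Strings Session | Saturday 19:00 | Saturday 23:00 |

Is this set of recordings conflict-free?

No

Sorted by start: Strings Block, Strings Soundcheck, Brass Block, Strings Session, Percussion Run-through, Tech Warm-up.
Strings Soundcheck starts after Strings Block ends, so nothing later overlaps Strings Block either.
Brass Block starts before Strings Soundcheck ends → Strings Soundcheck and Brass Block overlap.
That's a conflict, so the schedule is not conflict-free.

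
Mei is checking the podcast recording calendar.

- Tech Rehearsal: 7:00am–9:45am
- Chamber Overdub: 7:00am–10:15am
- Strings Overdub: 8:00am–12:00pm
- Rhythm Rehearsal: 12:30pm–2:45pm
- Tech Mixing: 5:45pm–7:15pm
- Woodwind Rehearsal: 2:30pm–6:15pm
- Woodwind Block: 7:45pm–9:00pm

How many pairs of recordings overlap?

Sorted by start: Tech Rehearsal, Chamber Overdub, Strings Overdub, Rhythm Rehearsal, Woodwind Rehearsal, Tech Mixing, Woodwind Block.
Chamber Overdub starts before Tech Rehearsal ends → Tech Rehearsal and Chamber Overdub overlap.
Strings Overdub starts before Tech Rehearsal ends → Tech Rehearsal and Strings Overdub overlap.
Rhythm Rehearsal starts after Tech Rehearsal ends — done with Tech Rehearsal.
Strings Overdub starts before Chamber Overdub ends → Chamber Overdub and Strings Overdub overlap.
Rhythm Rehearsal starts after Chamber Overdub ends — done with Chamber Overdub.
Rhythm Rehearsal starts after Strings Overdub ends — done with Strings Overdub.
Woodwind Rehearsal starts before Rhythm Rehearsal ends → Rhythm Rehearsal and Woodwind Rehearsal overlap.
Tech Mixing starts after Rhythm Rehearsal ends — done with Rhythm Rehearsal.
Tech Mixing starts before Woodwind Rehearsal ends → Woodwind Rehearsal and Tech Mixing overlap.
Woodwind Block starts after Woodwind Rehearsal ends.
Woodwind Block starts after Tech Mixing ends.
Overlapping pairs: Chamber Overdub & Strings Overdub, Chamber Overdub & Tech Rehearsal, Rhythm Rehearsal & Woodwind Rehearsal, Strings Overdub & Tech Rehearsal, Tech Mixing & Woodwind Rehearsal — 5 in total.

5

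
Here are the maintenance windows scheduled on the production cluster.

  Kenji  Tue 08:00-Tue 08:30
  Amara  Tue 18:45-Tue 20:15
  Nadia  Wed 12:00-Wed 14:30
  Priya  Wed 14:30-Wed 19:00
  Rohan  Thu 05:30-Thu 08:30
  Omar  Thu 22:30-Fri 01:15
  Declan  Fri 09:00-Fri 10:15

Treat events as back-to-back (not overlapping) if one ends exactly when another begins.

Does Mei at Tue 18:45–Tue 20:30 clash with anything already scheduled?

Yes — it overlaps Amara

Kenji: ends Tue 08:30 at or before Mei starts Tue 18:45 → clear.
Amara: starts Tue 18:45 before Mei ends Tue 20:30, and ends Tue 20:15 after Mei starts Tue 18:45 → overlap.
Nadia: starts Wed 12:00 at or after Mei ends Tue 20:30 → clear.
Priya: starts Wed 14:30 at or after Mei ends Tue 20:30 → clear.
Rohan: starts Thu 05:30 at or after Mei ends Tue 20:30 → clear.
Omar: starts Thu 22:30 at or after Mei ends Tue 20:30 → clear.
Declan: starts Fri 09:00 at or after Mei ends Tue 20:30 → clear.
Mei overlaps Amara.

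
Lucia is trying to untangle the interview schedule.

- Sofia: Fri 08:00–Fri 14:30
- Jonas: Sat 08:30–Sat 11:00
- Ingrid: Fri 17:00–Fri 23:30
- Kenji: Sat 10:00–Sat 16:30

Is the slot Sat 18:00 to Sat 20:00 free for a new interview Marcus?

Yes — the slot is free

Sofia: ends Fri 14:30 at or before Marcus starts Sat 18:00 → clear.
Ingrid: ends Fri 23:30 at or before Marcus starts Sat 18:00 → clear.
Jonas: ends Sat 11:00 at or before Marcus starts Sat 18:00 → clear.
Kenji: ends Sat 16:30 at or before Marcus starts Sat 18:00 → clear.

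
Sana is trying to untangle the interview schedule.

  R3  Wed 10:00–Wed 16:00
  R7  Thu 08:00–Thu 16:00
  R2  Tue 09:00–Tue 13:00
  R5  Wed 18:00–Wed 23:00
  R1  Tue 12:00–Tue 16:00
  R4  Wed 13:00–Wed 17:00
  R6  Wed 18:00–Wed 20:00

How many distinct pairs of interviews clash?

3

Sorted by start: R2, R1, R3, R4, R5, R6, R7.
R1 starts before R2 ends → R2 and R1 overlap.
R3 starts after R2 ends, so nothing later overlaps R2 either.
R3 starts after R1 ends, so nothing later overlaps R1 either.
R4 starts before R3 ends → R3 and R4 overlap.
R5 starts after R3 ends, so nothing later overlaps R3 either.
R5 starts after R4 ends, so nothing later overlaps R4 either.
R6 starts before R5 ends → R5 and R6 overlap.
R7 starts after R5 ends.
R7 starts after R6 ends.
Overlapping pairs: R1 & R2, R3 & R4, R5 & R6 — 3 in total.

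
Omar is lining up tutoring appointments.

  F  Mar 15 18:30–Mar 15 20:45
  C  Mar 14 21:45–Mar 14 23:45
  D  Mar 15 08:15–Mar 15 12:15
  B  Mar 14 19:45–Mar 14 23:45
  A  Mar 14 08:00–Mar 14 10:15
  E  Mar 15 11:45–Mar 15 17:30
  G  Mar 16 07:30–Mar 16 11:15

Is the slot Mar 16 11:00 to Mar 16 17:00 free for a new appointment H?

A: ends Mar 14 10:15 at or before H starts Mar 16 11:00 → clear.
B: ends Mar 14 23:45 at or before H starts Mar 16 11:00 → clear.
C: ends Mar 14 23:45 at or before H starts Mar 16 11:00 → clear.
D: ends Mar 15 12:15 at or before H starts Mar 16 11:00 → clear.
E: ends Mar 15 17:30 at or before H starts Mar 16 11:00 → clear.
F: ends Mar 15 20:45 at or before H starts Mar 16 11:00 → clear.
G: starts Mar 16 07:30 before H ends Mar 16 17:00, and ends Mar 16 11:15 after H starts Mar 16 11:00 → overlap.
H overlaps G.

No — it overlaps G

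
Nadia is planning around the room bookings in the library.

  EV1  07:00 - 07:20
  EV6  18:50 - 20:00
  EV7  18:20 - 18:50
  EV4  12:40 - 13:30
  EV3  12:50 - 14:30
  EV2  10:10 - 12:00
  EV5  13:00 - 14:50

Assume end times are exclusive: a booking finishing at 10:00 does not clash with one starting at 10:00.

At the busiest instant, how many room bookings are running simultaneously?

3

Sort all start/end points and keep a running count:
07:00 start EV1 → 1
07:20 end EV1 → 0
10:10 start EV2 → 1
12:00 end EV2 → 0
12:40 start EV4 → 1
12:50 start EV3 → 2
13:00 start EV5 → 3
13:30 end EV4 → 2
14:30 end EV3 → 1
14:50 end EV5 → 0
18:20 start EV7 → 1
18:50 end EV7 → 0
18:50 start EV6 → 1
20:00 end EV6 → 0
Peak is 3, at 13:00 (EV3, EV4, EV5).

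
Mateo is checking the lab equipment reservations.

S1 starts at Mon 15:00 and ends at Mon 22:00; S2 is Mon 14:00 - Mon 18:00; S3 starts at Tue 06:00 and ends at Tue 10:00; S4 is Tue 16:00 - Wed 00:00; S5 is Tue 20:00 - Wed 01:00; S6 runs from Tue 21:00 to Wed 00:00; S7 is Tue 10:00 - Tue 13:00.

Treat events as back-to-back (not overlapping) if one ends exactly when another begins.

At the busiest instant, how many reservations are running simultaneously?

Sort all start/end points and keep a running count:
Mon 14:00 start S2 → 1
Mon 15:00 start S1 → 2
Mon 18:00 end S2 → 1
Mon 22:00 end S1 → 0
Tue 06:00 start S3 → 1
Tue 10:00 end S3 → 0
Tue 10:00 start S7 → 1
Tue 13:00 end S7 → 0
Tue 16:00 start S4 → 1
Tue 20:00 start S5 → 2
Tue 21:00 start S6 → 3
Wed 00:00 end S4 → 2
Wed 00:00 end S6 → 1
Wed 01:00 end S5 → 0
Peak is 3, at Tue 21:00 (S4, S5, S6).

3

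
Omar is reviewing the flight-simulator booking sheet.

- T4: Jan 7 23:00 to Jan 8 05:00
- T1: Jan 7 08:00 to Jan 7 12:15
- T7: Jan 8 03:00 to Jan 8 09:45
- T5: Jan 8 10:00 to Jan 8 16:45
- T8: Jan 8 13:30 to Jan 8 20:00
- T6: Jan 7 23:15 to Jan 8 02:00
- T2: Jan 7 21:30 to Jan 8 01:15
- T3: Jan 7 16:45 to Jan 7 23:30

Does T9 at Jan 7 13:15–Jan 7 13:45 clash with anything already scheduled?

No — it doesn't clash with anything

T1: ends Jan 7 12:15 at or before T9 starts Jan 7 13:15 → clear.
T3: starts Jan 7 16:45 at or after T9 ends Jan 7 13:45 → clear.
T2: starts Jan 7 21:30 at or after T9 ends Jan 7 13:45 → clear.
T4: starts Jan 7 23:00 at or after T9 ends Jan 7 13:45 → clear.
T6: starts Jan 7 23:15 at or after T9 ends Jan 7 13:45 → clear.
T7: starts Jan 8 03:00 at or after T9 ends Jan 7 13:45 → clear.
T5: starts Jan 8 10:00 at or after T9 ends Jan 7 13:45 → clear.
T8: starts Jan 8 13:30 at or after T9 ends Jan 7 13:45 → clear.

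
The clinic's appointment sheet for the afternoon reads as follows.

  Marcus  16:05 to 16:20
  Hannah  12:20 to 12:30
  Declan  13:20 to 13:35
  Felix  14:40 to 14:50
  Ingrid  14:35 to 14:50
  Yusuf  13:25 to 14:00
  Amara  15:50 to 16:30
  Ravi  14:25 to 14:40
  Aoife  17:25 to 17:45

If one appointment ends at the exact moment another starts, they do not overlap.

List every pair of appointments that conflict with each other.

Sorted by start: Hannah, Declan, Yusuf, Ravi, Ingrid, Felix, Amara, Marcus, Aoife.
Declan starts after Hannah ends — done with Hannah.
Yusuf starts before Declan ends → Declan and Yusuf overlap.
Ravi starts after Declan ends — done with Declan.
Ravi starts after Yusuf ends — done with Yusuf.
Ingrid starts before Ravi ends → Ravi and Ingrid overlap.
Felix starts exactly when Ravi ends (back-to-back, no overlap) — done with Ravi.
Felix starts before Ingrid ends → Ingrid and Felix overlap.
Amara starts after Ingrid ends — done with Ingrid.
Amara starts after Felix ends — done with Felix.
Marcus starts before Amara ends → Amara and Marcus overlap.
Aoife starts after Amara ends.
Aoife starts after Marcus ends.

Amara & Marcus, Declan & Yusuf, Felix & Ingrid, Ingrid & Ravi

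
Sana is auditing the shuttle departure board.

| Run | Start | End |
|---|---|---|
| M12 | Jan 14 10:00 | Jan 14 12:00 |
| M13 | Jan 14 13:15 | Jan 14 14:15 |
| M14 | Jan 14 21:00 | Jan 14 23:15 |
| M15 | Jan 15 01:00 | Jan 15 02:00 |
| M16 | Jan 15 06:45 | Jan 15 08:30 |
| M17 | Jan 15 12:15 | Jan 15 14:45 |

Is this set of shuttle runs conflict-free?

Sorted by start: M12, M13, M14, M15, M16, M17.
M13 starts after M12 ends, so M12 has no further overlaps.
M14 starts after M13 ends, so M13 has no further overlaps.
M15 starts after M14 ends, so M14 has no further overlaps.
M16 starts after M15 ends, so M15 has no further overlaps.
M17 starts after M16 ends.
Every pair is clear; the schedule has no overlaps.

Yes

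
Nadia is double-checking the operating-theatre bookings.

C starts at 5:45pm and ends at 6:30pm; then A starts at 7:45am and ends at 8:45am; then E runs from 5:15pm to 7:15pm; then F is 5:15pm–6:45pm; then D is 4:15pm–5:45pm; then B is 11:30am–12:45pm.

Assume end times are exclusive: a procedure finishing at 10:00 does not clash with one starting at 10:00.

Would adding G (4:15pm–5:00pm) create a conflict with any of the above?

A: ends 8:45am at or before G starts 4:15pm → clear.
B: ends 12:45pm at or before G starts 4:15pm → clear.
D: starts 4:15pm before G ends 5:00pm, and ends 5:45pm after G starts 4:15pm → overlap.
E: starts 5:15pm at or after G ends 5:00pm → clear.
F: starts 5:15pm at or after G ends 5:00pm → clear.
C: starts 5:45pm at or after G ends 5:00pm → clear.
G overlaps D.

Yes — it overlaps D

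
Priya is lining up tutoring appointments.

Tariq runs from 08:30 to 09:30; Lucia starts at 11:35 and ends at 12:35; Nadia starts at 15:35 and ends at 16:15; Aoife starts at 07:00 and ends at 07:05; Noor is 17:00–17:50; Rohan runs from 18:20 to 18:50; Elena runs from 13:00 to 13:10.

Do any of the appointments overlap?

Sorted by start: Aoife, Tariq, Lucia, Elena, Nadia, Noor, Rohan.
Tariq starts after Aoife ends, so nothing later overlaps Aoife either.
Lucia starts after Tariq ends, so nothing later overlaps Tariq either.
Elena starts after Lucia ends, so nothing later overlaps Lucia either.
Nadia starts after Elena ends, so nothing later overlaps Elena either.
Noor starts after Nadia ends, so nothing later overlaps Nadia either.
Rohan starts after Noor ends.
Every pair is clear; the schedule has no overlaps.

No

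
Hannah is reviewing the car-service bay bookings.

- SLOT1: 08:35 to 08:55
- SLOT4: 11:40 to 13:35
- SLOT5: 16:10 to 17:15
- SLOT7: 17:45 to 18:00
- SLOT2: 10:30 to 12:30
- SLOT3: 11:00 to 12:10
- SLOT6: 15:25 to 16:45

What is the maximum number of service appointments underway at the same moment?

Sweep the timeline, counting +1 at each start and −1 at each end (ends before starts at a tie):
08:35 start SLOT1 → 1
08:55 end SLOT1 → 0
10:30 start SLOT2 → 1
11:00 start SLOT3 → 2
11:40 start SLOT4 → 3
12:10 end SLOT3 → 2
12:30 end SLOT2 → 1
13:35 end SLOT4 → 0
15:25 start SLOT6 → 1
16:10 start SLOT5 → 2
16:45 end SLOT6 → 1
17:15 end SLOT5 → 0
17:45 start SLOT7 → 1
18:00 end SLOT7 → 0
Peak is 3, at 11:40 (SLOT2, SLOT3, SLOT4).

3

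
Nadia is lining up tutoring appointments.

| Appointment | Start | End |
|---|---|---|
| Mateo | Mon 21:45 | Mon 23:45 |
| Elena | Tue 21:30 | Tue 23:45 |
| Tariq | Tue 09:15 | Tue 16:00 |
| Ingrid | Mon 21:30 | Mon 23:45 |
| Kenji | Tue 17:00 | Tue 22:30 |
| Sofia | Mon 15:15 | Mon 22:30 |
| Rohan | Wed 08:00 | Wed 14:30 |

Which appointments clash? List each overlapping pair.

Elena & Kenji, Ingrid & Mateo, Ingrid & Sofia, Mateo & Sofia

Two intervals overlap when each starts before the other ends.
Sorted by start: Sofia, Ingrid, Mateo, Tariq, Kenji, Elena, Rohan.
Ingrid starts before Sofia ends → Sofia and Ingrid overlap.
Mateo starts before Sofia ends → Sofia and Mateo overlap.
Tariq starts after Sofia ends, so Sofia has no further overlaps.
Mateo starts before Ingrid ends → Ingrid and Mateo overlap.
Tariq starts after Ingrid ends, so Ingrid has no further overlaps.
Tariq starts after Mateo ends, so Mateo has no further overlaps.
Kenji starts after Tariq ends, so Tariq has no further overlaps.
Elena starts before Kenji ends → Kenji and Elena overlap.
Rohan starts after Kenji ends.
Rohan starts after Elena ends.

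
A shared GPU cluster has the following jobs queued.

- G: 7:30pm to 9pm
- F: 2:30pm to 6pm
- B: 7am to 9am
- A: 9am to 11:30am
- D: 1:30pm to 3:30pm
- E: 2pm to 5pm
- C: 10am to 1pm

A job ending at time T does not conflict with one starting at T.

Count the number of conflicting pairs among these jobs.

4

Sorted by start: B, A, C, D, E, F, G.
A starts exactly when B ends (back-to-back, no overlap), so B has no further overlaps.
C starts before A ends → A and C overlap.
D starts after A ends, so A has no further overlaps.
D starts after C ends, so C has no further overlaps.
E starts before D ends → D and E overlap.
F starts before D ends → D and F overlap.
G starts after D ends.
F starts before E ends → E and F overlap.
G starts after E ends.
G starts after F ends.
Overlapping pairs: A & C, D & E, D & F, E & F — 4 in total.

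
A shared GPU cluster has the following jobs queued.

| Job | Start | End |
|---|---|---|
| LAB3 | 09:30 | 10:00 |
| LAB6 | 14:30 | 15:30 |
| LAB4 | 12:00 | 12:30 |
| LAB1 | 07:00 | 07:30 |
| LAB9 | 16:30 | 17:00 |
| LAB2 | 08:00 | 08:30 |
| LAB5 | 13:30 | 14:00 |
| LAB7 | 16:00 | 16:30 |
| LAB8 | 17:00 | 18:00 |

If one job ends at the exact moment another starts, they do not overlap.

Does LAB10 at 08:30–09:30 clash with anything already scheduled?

No — it doesn't clash with anything

LAB1: ends 07:30 at or before LAB10 starts 08:30 → clear.
LAB2: ends 08:30 at or before LAB10 starts 08:30 → clear.
LAB3: starts 09:30 at or after LAB10 ends 09:30 → clear.
LAB4: starts 12:00 at or after LAB10 ends 09:30 → clear.
LAB5: starts 13:30 at or after LAB10 ends 09:30 → clear.
LAB6: starts 14:30 at or after LAB10 ends 09:30 → clear.
LAB7: starts 16:00 at or after LAB10 ends 09:30 → clear.
LAB9: starts 16:30 at or after LAB10 ends 09:30 → clear.
LAB8: starts 17:00 at or after LAB10 ends 09:30 → clear.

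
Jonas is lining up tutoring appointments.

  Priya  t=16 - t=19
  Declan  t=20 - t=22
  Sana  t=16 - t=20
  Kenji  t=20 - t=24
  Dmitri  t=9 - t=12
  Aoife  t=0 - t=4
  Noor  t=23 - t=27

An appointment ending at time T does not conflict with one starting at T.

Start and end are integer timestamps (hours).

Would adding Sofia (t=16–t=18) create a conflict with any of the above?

Aoife: ends t=4 at or before Sofia starts t=16 → clear.
Dmitri: ends t=12 at or before Sofia starts t=16 → clear.
Sana: starts t=16 before Sofia ends t=18, and ends t=20 after Sofia starts t=16 → overlap.
Priya: starts t=16 before Sofia ends t=18, and ends t=19 after Sofia starts t=16 → overlap.
Kenji: starts t=20 at or after Sofia ends t=18 → clear.
Declan: starts t=20 at or after Sofia ends t=18 → clear.
Noor: starts t=23 at or after Sofia ends t=18 → clear.
Sofia overlaps Sana, Priya.

Yes — it overlaps Priya, Sana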